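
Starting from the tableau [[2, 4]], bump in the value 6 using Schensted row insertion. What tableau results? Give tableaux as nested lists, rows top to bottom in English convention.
[[2, 4, 6]]

6 is larger than every entry of row 1, so it is appended to row 1. The new tableau is [[2, 4, 6]].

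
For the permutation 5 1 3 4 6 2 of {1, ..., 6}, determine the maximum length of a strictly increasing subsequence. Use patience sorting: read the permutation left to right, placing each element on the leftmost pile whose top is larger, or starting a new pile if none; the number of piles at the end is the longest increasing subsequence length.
4

5: new pile. tops = [5]
1: onto pile 1 (replacing 5). tops = [1]
3: new pile. tops = [1, 3]
4: new pile. tops = [1, 3, 4]
6: new pile. tops = [1, 3, 4, 6]
2: onto pile 2 (replacing 3). tops = [1, 2, 4, 6]

4 piles, so the longest increasing subsequence has length 4.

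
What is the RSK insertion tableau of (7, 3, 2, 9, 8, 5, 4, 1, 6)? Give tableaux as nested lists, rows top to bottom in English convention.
P = [[1, 4, 6], [2, 5], [3, 8], [7], [9]]

Insert 7: appended to row 1. P = [[7]].
Insert 3: 3 bumps 7 from row 1; 7 starts row 2. P = [[3], [7]].
Insert 2: 2 bumps 3 from row 1; 3 bumps 7 from row 2; 7 starts row 3. P = [[2], [3], [7]].
Insert 9: appended to row 1. P = [[2, 9], [3], [7]].
Insert 8: 8 bumps 9 from row 1; 9 appends to row 2. P = [[2, 8], [3, 9], [7]].
Insert 5: 5 bumps 8 from row 1; 8 bumps 9 from row 2; 9 appends to row 3. P = [[2, 5], [3, 8], [7, 9]].
Insert 4: 4 bumps 5 from row 1; 5 bumps 8 from row 2; 8 bumps 9 from row 3; 9 starts row 4. P = [[2, 4], [3, 5], [7, 8], [9]].
Insert 1: 1 bumps 2 from row 1; 2 bumps 3 from row 2; 3 bumps 7 from row 3; 7 bumps 9 from row 4; 9 starts row 5. P = [[1, 4], [2, 5], [3, 8], [7], [9]].
Insert 6: appended to row 1. P = [[1, 4, 6], [2, 5], [3, 8], [7], [9]].

So P = [[1, 4, 6], [2, 5], [3, 8], [7], [9]].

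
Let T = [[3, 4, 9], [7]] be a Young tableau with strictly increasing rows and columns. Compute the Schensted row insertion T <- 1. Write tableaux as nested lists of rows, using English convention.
In row 1, 1 replaces 3 (the leftmost entry greater than 1); 3 is bumped to row 2. In row 2, 3 replaces 7 (the leftmost entry greater than 3); 7 is bumped to row 3. 7 starts a new row 3. The new tableau is [[1, 4, 9], [3], [7]].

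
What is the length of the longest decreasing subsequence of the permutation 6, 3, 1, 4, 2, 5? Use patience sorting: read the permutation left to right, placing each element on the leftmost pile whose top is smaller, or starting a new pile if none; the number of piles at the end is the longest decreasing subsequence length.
3

6: new pile. tops = [6]
3: new pile. tops = [6, 3]
1: new pile. tops = [6, 3, 1]
4: onto pile 2 (replacing 3). tops = [6, 4, 1]
2: onto pile 3 (replacing 1). tops = [6, 4, 2]
5: onto pile 2 (replacing 4). tops = [6, 5, 2]

3 piles, so the longest decreasing subsequence has length 3.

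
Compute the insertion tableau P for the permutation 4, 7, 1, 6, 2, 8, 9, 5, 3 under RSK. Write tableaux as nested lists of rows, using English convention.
Insert 4: appended to row 1. P = [[4]].
Insert 7: appended to row 1. P = [[4, 7]].
Insert 1: 1 bumps 4 from row 1; 4 starts row 2. P = [[1, 7], [4]].
Insert 6: 6 bumps 7 from row 1; 7 appends to row 2. P = [[1, 6], [4, 7]].
Insert 2: 2 bumps 6 from row 1; 6 bumps 7 from row 2; 7 starts row 3. P = [[1, 2], [4, 6], [7]].
Insert 8: appended to row 1. P = [[1, 2, 8], [4, 6], [7]].
Insert 9: appended to row 1. P = [[1, 2, 8, 9], [4, 6], [7]].
Insert 5: 5 bumps 8 from row 1; 8 appends to row 2. P = [[1, 2, 5, 9], [4, 6, 8], [7]].
Insert 3: 3 bumps 5 from row 1; 5 bumps 6 from row 2; 6 bumps 7 from row 3; 7 starts row 4. P = [[1, 2, 3, 9], [4, 5, 8], [6], [7]].

So P = [[1, 2, 3, 9], [4, 5, 8], [6], [7]].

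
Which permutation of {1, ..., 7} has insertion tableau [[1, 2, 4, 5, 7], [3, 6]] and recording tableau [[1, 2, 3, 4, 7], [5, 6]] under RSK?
Reverse the RSK construction: for i from n down to 1, find the cell of Q containing i, remove the entry at that cell from P, and reverse-bump it up through P; the value ejected from row 1 is w(i).

Step i=7: Q has 7 at row 1, column 5; remove that cell from P, ejecting 7. So w(7) = 7. P is now [[1, 2, 4, 5], [3, 6]].
Step i=6: Q has 6 at row 2, column 2; remove 6 from row 2 of P and reverse-bump: 6 enters row 1 and ejects 5. So w(6) = 5. P is now [[1, 2, 4, 6], [3]].
Step i=5: Q has 5 at row 2, column 1; remove 3 from row 2 of P and reverse-bump: 3 enters row 1 and ejects 2. So w(5) = 2. P is now [[1, 3, 4, 6]].
Step i=4: Q has 4 at row 1, column 4; remove that cell from P, ejecting 6. So w(4) = 6. P is now [[1, 3, 4]].
Step i=3: Q has 3 at row 1, column 3; remove that cell from P, ejecting 4. So w(3) = 4. P is now [[1, 3]].
Step i=2: Q has 2 at row 1, column 2; remove that cell from P, ejecting 3. So w(2) = 3. P is now [[1]].
Step i=1: Q has 1 at row 1, column 1; remove that cell from P, ejecting 1. So w(1) = 1. P is now [].

So w = 1 3 4 6 2 5 7.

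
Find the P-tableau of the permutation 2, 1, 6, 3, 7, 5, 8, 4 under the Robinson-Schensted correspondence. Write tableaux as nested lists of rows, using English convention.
P = [[1, 3, 4, 8], [2, 5, 7], [6]]

Insert 2: appended to row 1. P = [[2]].
Insert 1: 1 bumps 2 from row 1; 2 starts row 2. P = [[1], [2]].
Insert 6: appended to row 1. P = [[1, 6], [2]].
Insert 3: 3 bumps 6 from row 1; 6 appends to row 2. P = [[1, 3], [2, 6]].
Insert 7: appended to row 1. P = [[1, 3, 7], [2, 6]].
Insert 5: 5 bumps 7 from row 1; 7 appends to row 2. P = [[1, 3, 5], [2, 6, 7]].
Insert 8: appended to row 1. P = [[1, 3, 5, 8], [2, 6, 7]].
Insert 4: 4 bumps 5 from row 1; 5 bumps 6 from row 2; 6 starts row 3. P = [[1, 3, 4, 8], [2, 5, 7], [6]].

So P = [[1, 3, 4, 8], [2, 5, 7], [6]].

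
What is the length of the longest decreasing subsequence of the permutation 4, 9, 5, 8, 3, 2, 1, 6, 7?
5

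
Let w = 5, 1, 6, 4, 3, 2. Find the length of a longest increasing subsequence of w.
2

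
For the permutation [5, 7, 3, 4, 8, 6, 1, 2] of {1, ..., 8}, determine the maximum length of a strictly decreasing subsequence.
3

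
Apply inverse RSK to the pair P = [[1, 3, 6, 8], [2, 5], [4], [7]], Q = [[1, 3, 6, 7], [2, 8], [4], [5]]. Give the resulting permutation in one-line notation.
Reverse the RSK construction: for i from n down to 1, find the cell of Q containing i, remove the entry at that cell from P, and reverse-bump it up through P; the value ejected from row 1 is w(i).

Step i=8: Q has 8 at row 2, column 2; remove 5 from row 2 of P and reverse-bump: 5 enters row 1 and ejects 3. So w(8) = 3. P is now [[1, 5, 6, 8], [2], [4], [7]].
Step i=7: Q has 7 at row 1, column 4; remove that cell from P, ejecting 8. So w(7) = 8. P is now [[1, 5, 6], [2], [4], [7]].
Step i=6: Q has 6 at row 1, column 3; remove that cell from P, ejecting 6. So w(6) = 6. P is now [[1, 5], [2], [4], [7]].
Step i=5: Q has 5 at row 4, column 1; remove 7 from row 4 of P and reverse-bump: 7 enters row 3 and ejects 4; 4 enters row 2 and ejects 2; 2 enters row 1 and ejects 1. So w(5) = 1. P is now [[2, 5], [4], [7]].
Step i=4: Q has 4 at row 3, column 1; remove 7 from row 3 of P and reverse-bump: 7 enters row 2 and ejects 4; 4 enters row 1 and ejects 2. So w(4) = 2. P is now [[4, 5], [7]].
Step i=3: Q has 3 at row 1, column 2; remove that cell from P, ejecting 5. So w(3) = 5. P is now [[4], [7]].
Step i=2: Q has 2 at row 2, column 1; remove 7 from row 2 of P and reverse-bump: 7 enters row 1 and ejects 4. So w(2) = 4. P is now [[7]].
Step i=1: Q has 1 at row 1, column 1; remove that cell from P, ejecting 7. So w(1) = 7. P is now [].

So w = 7 4 5 2 1 6 8 3.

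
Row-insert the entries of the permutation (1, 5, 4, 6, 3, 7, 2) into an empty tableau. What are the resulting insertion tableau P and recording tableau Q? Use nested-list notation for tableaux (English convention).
P = [[1, 2, 6, 7], [3], [4], [5]], Q = [[1, 2, 4, 6], [3], [5], [7]]

Insert each entry of the permutation into P by Schensted row insertion, recording in Q the position of each new cell.

Insert 1: appended to row 1. P = [[1]].
Insert 5: appended to row 1. P = [[1, 5]].
Insert 4: 4 bumps 5 from row 1; 5 starts row 2. P = [[1, 4], [5]].
Insert 6: appended to row 1. P = [[1, 4, 6], [5]].
Insert 3: 3 bumps 4 from row 1; 4 bumps 5 from row 2; 5 starts row 3. P = [[1, 3, 6], [4], [5]].
Insert 7: appended to row 1. P = [[1, 3, 6, 7], [4], [5]].
Insert 2: 2 bumps 3 from row 1; 3 bumps 4 from row 2; 4 bumps 5 from row 3; 5 starts row 4. P = [[1, 2, 6, 7], [3], [4], [5]].

So P = [[1, 2, 6, 7], [3], [4], [5]], Q = [[1, 2, 4, 6], [3], [5], [7]].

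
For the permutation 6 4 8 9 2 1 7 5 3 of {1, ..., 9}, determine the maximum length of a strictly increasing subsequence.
3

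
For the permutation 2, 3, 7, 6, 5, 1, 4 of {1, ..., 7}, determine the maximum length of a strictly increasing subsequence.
3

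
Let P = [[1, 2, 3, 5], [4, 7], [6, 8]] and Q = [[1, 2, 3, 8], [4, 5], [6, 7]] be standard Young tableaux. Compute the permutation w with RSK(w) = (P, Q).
Reverse RSK: for i = n, n-1, ..., 1, locate i in Q, remove the corresponding corner cell from P, and reverse-bump its entry up through P; the value ejected from row 1 is w(i).

So w = 1 6 8 4 7 2 3 5.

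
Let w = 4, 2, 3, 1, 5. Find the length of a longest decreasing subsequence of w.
3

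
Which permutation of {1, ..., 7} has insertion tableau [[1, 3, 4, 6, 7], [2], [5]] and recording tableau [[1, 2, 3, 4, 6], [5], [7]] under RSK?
Reverse RSK: for i = n, n-1, ..., 1, locate i in Q, remove the corresponding corner cell from P, and reverse-bump its entry up through P; the value ejected from row 1 is w(i).

So w = 2 3 5 6 4 7 1.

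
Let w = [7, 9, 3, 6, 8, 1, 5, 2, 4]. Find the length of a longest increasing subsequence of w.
3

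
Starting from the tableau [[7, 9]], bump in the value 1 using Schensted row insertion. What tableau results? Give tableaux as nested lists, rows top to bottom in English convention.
In row 1, 1 replaces 7 (the leftmost entry greater than 1); 7 is bumped to row 2. 7 starts a new row 2. The new tableau is [[1, 9], [7]].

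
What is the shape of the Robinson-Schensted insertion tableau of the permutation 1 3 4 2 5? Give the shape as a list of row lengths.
Row-insert each entry into an empty tableau.

After inserting 1: P = [[1]].
After inserting 3: P = [[1, 3]].
After inserting 4: P = [[1, 3, 4]].
After inserting 2: P = [[1, 2, 4], [3]].
After inserting 5: P = [[1, 2, 4, 5], [3]].

The final insertion tableau P = [[1, 2, 4, 5], [3]] has shape [4, 1].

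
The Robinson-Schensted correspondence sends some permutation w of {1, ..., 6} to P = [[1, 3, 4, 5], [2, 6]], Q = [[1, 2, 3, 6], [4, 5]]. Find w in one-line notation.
2 3 6 1 4 5

Reverse the RSK construction: for i from n down to 1, find the cell of Q containing i, remove the entry at that cell from P, and reverse-bump it up through P; the value ejected from row 1 is w(i).

Step i=6: Q has 6 at row 1, column 4; remove that cell from P, ejecting 5. So w(6) = 5. P is now [[1, 3, 4], [2, 6]].
Step i=5: Q has 5 at row 2, column 2; remove 6 from row 2 of P and reverse-bump: 6 enters row 1 and ejects 4. So w(5) = 4. P is now [[1, 3, 6], [2]].
Step i=4: Q has 4 at row 2, column 1; remove 2 from row 2 of P and reverse-bump: 2 enters row 1 and ejects 1. So w(4) = 1. P is now [[2, 3, 6]].
Step i=3: Q has 3 at row 1, column 3; remove that cell from P, ejecting 6. So w(3) = 6. P is now [[2, 3]].
Step i=2: Q has 2 at row 1, column 2; remove that cell from P, ejecting 3. So w(2) = 3. P is now [[2]].
Step i=1: Q has 1 at row 1, column 1; remove that cell from P, ejecting 2. So w(1) = 2. P is now [].

So w = 2 3 6 1 4 5.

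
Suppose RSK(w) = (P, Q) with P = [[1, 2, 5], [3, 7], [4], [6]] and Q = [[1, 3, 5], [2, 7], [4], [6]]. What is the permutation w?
6 1 4 3 7 2 5

Reverse the RSK construction: for i from n down to 1, find the cell of Q containing i, remove the entry at that cell from P, and reverse-bump it up through P; the value ejected from row 1 is w(i).

Step i=7: Q has 7 at row 2, column 2; remove 7 from row 2 of P and reverse-bump: 7 enters row 1 and ejects 5. So w(7) = 5. P is now [[1, 2, 7], [3], [4], [6]].
Step i=6: Q has 6 at row 4, column 1; remove 6 from row 4 of P and reverse-bump: 6 enters row 3 and ejects 4; 4 enters row 2 and ejects 3; 3 enters row 1 and ejects 2. So w(6) = 2. P is now [[1, 3, 7], [4], [6]].
Step i=5: Q has 5 at row 1, column 3; remove that cell from P, ejecting 7. So w(5) = 7. P is now [[1, 3], [4], [6]].
Step i=4: Q has 4 at row 3, column 1; remove 6 from row 3 of P and reverse-bump: 6 enters row 2 and ejects 4; 4 enters row 1 and ejects 3. So w(4) = 3. P is now [[1, 4], [6]].
Step i=3: Q has 3 at row 1, column 2; remove that cell from P, ejecting 4. So w(3) = 4. P is now [[1], [6]].
Step i=2: Q has 2 at row 2, column 1; remove 6 from row 2 of P and reverse-bump: 6 enters row 1 and ejects 1. So w(2) = 1. P is now [[6]].
Step i=1: Q has 1 at row 1, column 1; remove that cell from P, ejecting 6. So w(1) = 6. P is now [].

So w = 6 1 4 3 7 2 5.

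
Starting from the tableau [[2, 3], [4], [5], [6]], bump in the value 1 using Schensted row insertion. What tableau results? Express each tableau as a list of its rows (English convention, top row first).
[[1, 3], [2], [4], [5], [6]]

In row 1, 1 replaces 2 (the leftmost entry greater than 1); 2 is bumped to row 2. In row 2, 2 replaces 4 (the leftmost entry greater than 2); 4 is bumped to row 3. In row 3, 4 replaces 5 (the leftmost entry greater than 4); 5 is bumped to row 4. In row 4, 5 replaces 6 (the leftmost entry greater than 5); 6 is bumped to row 5. 6 starts a new row 5. The new tableau is [[1, 3], [2], [4], [5], [6]].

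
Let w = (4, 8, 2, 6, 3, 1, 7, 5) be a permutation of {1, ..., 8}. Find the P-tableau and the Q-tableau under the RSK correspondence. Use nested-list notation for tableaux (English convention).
P = [[1, 3, 5], [2, 6, 7], [4], [8]], Q = [[1, 2, 7], [3, 4, 8], [5], [6]]

Insert each entry of the permutation into P by Schensted row insertion, recording in Q the position of each new cell.

Insert 4: appended to row 1. P = [[4]], Q = [[1]].
Insert 8: appended to row 1. P = [[4, 8]], Q = [[1, 2]].
Insert 2: 2 bumps 4 from row 1; 4 starts row 2. P = [[2, 8], [4]], Q = [[1, 2], [3]].
Insert 6: 6 bumps 8 from row 1; 8 appends to row 2. P = [[2, 6], [4, 8]], Q = [[1, 2], [3, 4]].
Insert 3: 3 bumps 6 from row 1; 6 bumps 8 from row 2; 8 starts row 3. P = [[2, 3], [4, 6], [8]], Q = [[1, 2], [3, 4], [5]].
Insert 1: 1 bumps 2 from row 1; 2 bumps 4 from row 2; 4 bumps 8 from row 3; 8 starts row 4. P = [[1, 3], [2, 6], [4], [8]], Q = [[1, 2], [3, 4], [5], [6]].
Insert 7: appended to row 1. P = [[1, 3, 7], [2, 6], [4], [8]], Q = [[1, 2, 7], [3, 4], [5], [6]].
Insert 5: 5 bumps 7 from row 1; 7 appends to row 2. P = [[1, 3, 5], [2, 6, 7], [4], [8]], Q = [[1, 2, 7], [3, 4, 8], [5], [6]].

So P = [[1, 3, 5], [2, 6, 7], [4], [8]], Q = [[1, 2, 7], [3, 4, 8], [5], [6]].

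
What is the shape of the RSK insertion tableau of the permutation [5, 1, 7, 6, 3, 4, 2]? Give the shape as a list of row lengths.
Row-insert each entry into an empty tableau.

After inserting 5: P = [[5]].
After inserting 1: P = [[1], [5]].
After inserting 7: P = [[1, 7], [5]].
After inserting 6: P = [[1, 6], [5, 7]].
After inserting 3: P = [[1, 3], [5, 6], [7]].
After inserting 4: P = [[1, 3, 4], [5, 6], [7]].
After inserting 2: P = [[1, 2, 4], [3, 6], [5], [7]].

The final insertion tableau P = [[1, 2, 4], [3, 6], [5], [7]] has shape [3, 2, 1, 1].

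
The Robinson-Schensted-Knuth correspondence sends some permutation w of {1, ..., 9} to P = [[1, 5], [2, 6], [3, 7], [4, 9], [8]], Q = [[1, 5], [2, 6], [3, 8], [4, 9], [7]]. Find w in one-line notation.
Reverse the RSK construction: for i from n down to 1, find the cell of Q containing i, remove the entry at that cell from P, and reverse-bump it up through P; the value ejected from row 1 is w(i).

Step i=9: Q has 9 at row 4, column 2; remove 9 from row 4 of P and reverse-bump: 9 enters row 3 and ejects 7; 7 enters row 2 and ejects 6; 6 enters row 1 and ejects 5. So w(9) = 5. P is now [[1, 6], [2, 7], [3, 9], [4], [8]].
Step i=8: Q has 8 at row 3, column 2; remove 9 from row 3 of P and reverse-bump: 9 enters row 2 and ejects 7; 7 enters row 1 and ejects 6. So w(8) = 6. P is now [[1, 7], [2, 9], [3], [4], [8]].
Step i=7: Q has 7 at row 5, column 1; remove 8 from row 5 of P and reverse-bump: 8 enters row 4 and ejects 4; 4 enters row 3 and ejects 3; 3 enters row 2 and ejects 2; 2 enters row 1 and ejects 1. So w(7) = 1. P is now [[2, 7], [3, 9], [4], [8]].
Step i=6: Q has 6 at row 2, column 2; remove 9 from row 2 of P and reverse-bump: 9 enters row 1 and ejects 7. So w(6) = 7. P is now [[2, 9], [3], [4], [8]].
Step i=5: Q has 5 at row 1, column 2; remove that cell from P, ejecting 9. So w(5) = 9. P is now [[2], [3], [4], [8]].
Step i=4: Q has 4 at row 4, column 1; remove 8 from row 4 of P and reverse-bump: 8 enters row 3 and ejects 4; 4 enters row 2 and ejects 3; 3 enters row 1 and ejects 2. So w(4) = 2. P is now [[3], [4], [8]].
Step i=3: Q has 3 at row 3, column 1; remove 8 from row 3 of P and reverse-bump: 8 enters row 2 and ejects 4; 4 enters row 1 and ejects 3. So w(3) = 3. P is now [[4], [8]].
Step i=2: Q has 2 at row 2, column 1; remove 8 from row 2 of P and reverse-bump: 8 enters row 1 and ejects 4. So w(2) = 4. P is now [[8]].
Step i=1: Q has 1 at row 1, column 1; remove that cell from P, ejecting 8. So w(1) = 8. P is now [].

So w = 8 4 3 2 9 7 1 6 5.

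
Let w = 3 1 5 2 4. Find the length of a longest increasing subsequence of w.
3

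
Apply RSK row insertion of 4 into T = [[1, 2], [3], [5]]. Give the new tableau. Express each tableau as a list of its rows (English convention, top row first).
4 is larger than every entry of row 1, so it is appended to row 1. The new tableau is [[1, 2, 4], [3], [5]].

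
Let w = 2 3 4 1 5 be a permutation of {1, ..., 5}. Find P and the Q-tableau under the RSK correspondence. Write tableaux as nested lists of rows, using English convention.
Insert each entry of the permutation into P by Schensted row insertion, recording in Q the position of each new cell.

Insert 2: appended to row 1. P = [[2]], Q = [[1]].
Insert 3: appended to row 1. P = [[2, 3]], Q = [[1, 2]].
Insert 4: appended to row 1. P = [[2, 3, 4]], Q = [[1, 2, 3]].
Insert 1: 1 bumps 2 from row 1; 2 starts row 2. P = [[1, 3, 4], [2]], Q = [[1, 2, 3], [4]].
Insert 5: appended to row 1. P = [[1, 3, 4, 5], [2]], Q = [[1, 2, 3, 5], [4]].

So P = [[1, 3, 4, 5], [2]], Q = [[1, 2, 3, 5], [4]].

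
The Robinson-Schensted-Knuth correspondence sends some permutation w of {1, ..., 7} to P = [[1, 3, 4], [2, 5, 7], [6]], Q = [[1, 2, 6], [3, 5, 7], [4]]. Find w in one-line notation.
Reverse the RSK construction: for i from n down to 1, find the cell of Q containing i, remove the entry at that cell from P, and reverse-bump it up through P; the value ejected from row 1 is w(i).

Step i=7: Q has 7 at row 2, column 3; remove 7 from row 2 of P and reverse-bump: 7 enters row 1 and ejects 4. So w(7) = 4. P is now [[1, 3, 7], [2, 5], [6]].
Step i=6: Q has 6 at row 1, column 3; remove that cell from P, ejecting 7. So w(6) = 7. P is now [[1, 3], [2, 5], [6]].
Step i=5: Q has 5 at row 2, column 2; remove 5 from row 2 of P and reverse-bump: 5 enters row 1 and ejects 3. So w(5) = 3. P is now [[1, 5], [2], [6]].
Step i=4: Q has 4 at row 3, column 1; remove 6 from row 3 of P and reverse-bump: 6 enters row 2 and ejects 2; 2 enters row 1 and ejects 1. So w(4) = 1. P is now [[2, 5], [6]].
Step i=3: Q has 3 at row 2, column 1; remove 6 from row 2 of P and reverse-bump: 6 enters row 1 and ejects 5. So w(3) = 5. P is now [[2, 6]].
Step i=2: Q has 2 at row 1, column 2; remove that cell from P, ejecting 6. So w(2) = 6. P is now [[2]].
Step i=1: Q has 1 at row 1, column 1; remove that cell from P, ejecting 2. So w(1) = 2. P is now [].

So w = 2 6 5 1 3 7 4.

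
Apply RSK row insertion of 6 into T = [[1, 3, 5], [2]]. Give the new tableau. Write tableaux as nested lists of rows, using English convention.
[[1, 3, 5, 6], [2]]

6 is larger than every entry of row 1, so it is appended to row 1. The new tableau is [[1, 3, 5, 6], [2]].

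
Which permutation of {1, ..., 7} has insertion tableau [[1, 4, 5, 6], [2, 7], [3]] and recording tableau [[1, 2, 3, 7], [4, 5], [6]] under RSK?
Reverse the RSK construction: for i from n down to 1, find the cell of Q containing i, remove the entry at that cell from P, and reverse-bump it up through P; the value ejected from row 1 is w(i).

Step i=7: Q has 7 at row 1, column 4; remove that cell from P, ejecting 6. So w(7) = 6. P is now [[1, 4, 5], [2, 7], [3]].
Step i=6: Q has 6 at row 3, column 1; remove 3 from row 3 of P and reverse-bump: 3 enters row 2 and ejects 2; 2 enters row 1 and ejects 1. So w(6) = 1. P is now [[2, 4, 5], [3, 7]].
Step i=5: Q has 5 at row 2, column 2; remove 7 from row 2 of P and reverse-bump: 7 enters row 1 and ejects 5. So w(5) = 5. P is now [[2, 4, 7], [3]].
Step i=4: Q has 4 at row 2, column 1; remove 3 from row 2 of P and reverse-bump: 3 enters row 1 and ejects 2. So w(4) = 2. P is now [[3, 4, 7]].
Step i=3: Q has 3 at row 1, column 3; remove that cell from P, ejecting 7. So w(3) = 7. P is now [[3, 4]].
Step i=2: Q has 2 at row 1, column 2; remove that cell from P, ejecting 4. So w(2) = 4. P is now [[3]].
Step i=1: Q has 1 at row 1, column 1; remove that cell from P, ejecting 3. So w(1) = 3. P is now [].

So w = 3 4 7 2 5 1 6.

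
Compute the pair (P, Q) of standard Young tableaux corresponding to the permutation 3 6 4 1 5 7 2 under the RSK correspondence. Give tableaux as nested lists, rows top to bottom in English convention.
P = [[1, 2, 5, 7], [3, 4], [6]], Q = [[1, 2, 5, 6], [3, 7], [4]]

Insert each entry of the permutation into P by Schensted row insertion, recording in Q the position of each new cell.

Insert 3: appended to row 1. P = [[3]], Q = [[1]].
Insert 6: appended to row 1. P = [[3, 6]], Q = [[1, 2]].
Insert 4: 4 bumps 6 from row 1; 6 starts row 2. P = [[3, 4], [6]], Q = [[1, 2], [3]].
Insert 1: 1 bumps 3 from row 1; 3 bumps 6 from row 2; 6 starts row 3. P = [[1, 4], [3], [6]], Q = [[1, 2], [3], [4]].
Insert 5: appended to row 1. P = [[1, 4, 5], [3], [6]], Q = [[1, 2, 5], [3], [4]].
Insert 7: appended to row 1. P = [[1, 4, 5, 7], [3], [6]], Q = [[1, 2, 5, 6], [3], [4]].
Insert 2: 2 bumps 4 from row 1; 4 appends to row 2. P = [[1, 2, 5, 7], [3, 4], [6]], Q = [[1, 2, 5, 6], [3, 7], [4]].

So P = [[1, 2, 5, 7], [3, 4], [6]], Q = [[1, 2, 5, 6], [3, 7], [4]].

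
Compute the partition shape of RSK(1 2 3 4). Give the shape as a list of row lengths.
[4]

Row-insert each entry into an empty tableau.

After inserting 1: P = [[1]].
After inserting 2: P = [[1, 2]].
After inserting 3: P = [[1, 2, 3]].
After inserting 4: P = [[1, 2, 3, 4]].

The final insertion tableau P = [[1, 2, 3, 4]] has shape [4].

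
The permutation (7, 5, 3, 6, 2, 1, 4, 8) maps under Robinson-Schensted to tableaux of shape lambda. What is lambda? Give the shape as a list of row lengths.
Row-insert each entry into an empty tableau.

After inserting 7: P = [[7]].
After inserting 5: P = [[5], [7]].
After inserting 3: P = [[3], [5], [7]].
After inserting 6: P = [[3, 6], [5], [7]].
After inserting 2: P = [[2, 6], [3], [5], [7]].
After inserting 1: P = [[1, 6], [2], [3], [5], [7]].
After inserting 4: P = [[1, 4], [2, 6], [3], [5], [7]].
After inserting 8: P = [[1, 4, 8], [2, 6], [3], [5], [7]].

The final insertion tableau P = [[1, 4, 8], [2, 6], [3], [5], [7]] has shape [3, 2, 1, 1, 1].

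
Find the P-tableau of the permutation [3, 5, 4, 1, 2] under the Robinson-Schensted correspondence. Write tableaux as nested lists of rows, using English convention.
After inserting 3: P = [[3]].
After inserting 5: P = [[3, 5]].
After inserting 4: P = [[3, 4], [5]].
After inserting 1: P = [[1, 4], [3], [5]].
After inserting 2: P = [[1, 2], [3, 4], [5]].

So P = [[1, 2], [3, 4], [5]].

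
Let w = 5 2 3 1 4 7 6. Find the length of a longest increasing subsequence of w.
4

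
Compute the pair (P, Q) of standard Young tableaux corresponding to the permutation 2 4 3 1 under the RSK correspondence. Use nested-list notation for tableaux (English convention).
Insert each entry of the permutation into P by Schensted row insertion, recording in Q the position of each new cell.

After inserting 2: P = [[2]].
After inserting 4: P = [[2, 4]].
After inserting 3: P = [[2, 3], [4]].
After inserting 1: P = [[1, 3], [2], [4]].

So P = [[1, 3], [2], [4]], Q = [[1, 2], [3], [4]].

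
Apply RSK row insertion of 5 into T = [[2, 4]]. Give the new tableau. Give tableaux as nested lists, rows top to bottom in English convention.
5 is larger than every entry of row 1, so it is appended to row 1. The new tableau is [[2, 4, 5]].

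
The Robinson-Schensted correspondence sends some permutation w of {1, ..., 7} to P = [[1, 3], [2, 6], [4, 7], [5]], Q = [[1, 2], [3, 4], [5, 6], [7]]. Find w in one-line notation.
5 7 4 6 2 3 1

Reverse the RSK construction: for i from n down to 1, find the cell of Q containing i, remove the entry at that cell from P, and reverse-bump it up through P; the value ejected from row 1 is w(i).

Step i=7: Q has 7 at row 4, column 1; remove 5 from row 4 of P and reverse-bump: 5 enters row 3 and ejects 4; 4 enters row 2 and ejects 2; 2 enters row 1 and ejects 1. So w(7) = 1. P is now [[2, 3], [4, 6], [5, 7]].
Step i=6: Q has 6 at row 3, column 2; remove 7 from row 3 of P and reverse-bump: 7 enters row 2 and ejects 6; 6 enters row 1 and ejects 3. So w(6) = 3. P is now [[2, 6], [4, 7], [5]].
Step i=5: Q has 5 at row 3, column 1; remove 5 from row 3 of P and reverse-bump: 5 enters row 2 and ejects 4; 4 enters row 1 and ejects 2. So w(5) = 2. P is now [[4, 6], [5, 7]].
Step i=4: Q has 4 at row 2, column 2; remove 7 from row 2 of P and reverse-bump: 7 enters row 1 and ejects 6. So w(4) = 6. P is now [[4, 7], [5]].
Step i=3: Q has 3 at row 2, column 1; remove 5 from row 2 of P and reverse-bump: 5 enters row 1 and ejects 4. So w(3) = 4. P is now [[5, 7]].
Step i=2: Q has 2 at row 1, column 2; remove that cell from P, ejecting 7. So w(2) = 7. P is now [[5]].
Step i=1: Q has 1 at row 1, column 1; remove that cell from P, ejecting 5. So w(1) = 5. P is now [].

So w = 5 7 4 6 2 3 1.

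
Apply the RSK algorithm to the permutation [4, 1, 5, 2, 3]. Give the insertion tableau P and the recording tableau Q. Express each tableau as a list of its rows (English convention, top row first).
Insert each entry of the permutation into P by Schensted row insertion, recording in Q the position of each new cell.

Insert 4: appended to row 1. P = [[4]], Q = [[1]].
Insert 1: 1 bumps 4 from row 1; 4 starts row 2. P = [[1], [4]], Q = [[1], [2]].
Insert 5: appended to row 1. P = [[1, 5], [4]], Q = [[1, 3], [2]].
Insert 2: 2 bumps 5 from row 1; 5 appends to row 2. P = [[1, 2], [4, 5]], Q = [[1, 3], [2, 4]].
Insert 3: appended to row 1. P = [[1, 2, 3], [4, 5]], Q = [[1, 3, 5], [2, 4]].

So P = [[1, 2, 3], [4, 5]], Q = [[1, 3, 5], [2, 4]].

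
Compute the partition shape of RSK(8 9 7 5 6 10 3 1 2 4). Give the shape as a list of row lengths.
Row-insert each entry into an empty tableau.

After inserting 8: P = [[8]].
After inserting 9: P = [[8, 9]].
After inserting 7: P = [[7, 9], [8]].
After inserting 5: P = [[5, 9], [7], [8]].
After inserting 6: P = [[5, 6], [7, 9], [8]].
After inserting 10: P = [[5, 6, 10], [7, 9], [8]].
After inserting 3: P = [[3, 6, 10], [5, 9], [7], [8]].
After inserting 1: P = [[1, 6, 10], [3, 9], [5], [7], [8]].
After inserting 2: P = [[1, 2, 10], [3, 6], [5, 9], [7], [8]].
After inserting 4: P = [[1, 2, 4], [3, 6, 10], [5, 9], [7], [8]].

The final insertion tableau P = [[1, 2, 4], [3, 6, 10], [5, 9], [7], [8]] has shape [3, 3, 2, 1, 1].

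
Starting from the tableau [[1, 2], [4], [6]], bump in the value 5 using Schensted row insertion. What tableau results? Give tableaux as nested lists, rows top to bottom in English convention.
[[1, 2, 5], [4], [6]]

5 is larger than every entry of row 1, so it is appended to row 1. The new tableau is [[1, 2, 5], [4], [6]].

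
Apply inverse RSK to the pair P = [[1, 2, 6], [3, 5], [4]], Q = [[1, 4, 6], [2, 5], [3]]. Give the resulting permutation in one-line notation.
4 3 1 5 2 6

Reverse the RSK construction: for i from n down to 1, find the cell of Q containing i, remove the entry at that cell from P, and reverse-bump it up through P; the value ejected from row 1 is w(i).

Step i=6: Q has 6 at row 1, column 3; remove that cell from P, ejecting 6. So w(6) = 6. P is now [[1, 2], [3, 5], [4]].
Step i=5: Q has 5 at row 2, column 2; remove 5 from row 2 of P and reverse-bump: 5 enters row 1 and ejects 2. So w(5) = 2. P is now [[1, 5], [3], [4]].
Step i=4: Q has 4 at row 1, column 2; remove that cell from P, ejecting 5. So w(4) = 5. P is now [[1], [3], [4]].
Step i=3: Q has 3 at row 3, column 1; remove 4 from row 3 of P and reverse-bump: 4 enters row 2 and ejects 3; 3 enters row 1 and ejects 1. So w(3) = 1. P is now [[3], [4]].
Step i=2: Q has 2 at row 2, column 1; remove 4 from row 2 of P and reverse-bump: 4 enters row 1 and ejects 3. So w(2) = 3. P is now [[4]].
Step i=1: Q has 1 at row 1, column 1; remove that cell from P, ejecting 4. So w(1) = 4. P is now [].

So w = 4 3 1 5 2 6.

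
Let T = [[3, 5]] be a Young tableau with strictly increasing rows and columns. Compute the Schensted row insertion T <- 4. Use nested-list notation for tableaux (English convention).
[[3, 4], [5]]

In row 1, 4 replaces 5 (the leftmost entry greater than 4); 5 is bumped to row 2. 5 starts a new row 2. The new tableau is [[3, 4], [5]].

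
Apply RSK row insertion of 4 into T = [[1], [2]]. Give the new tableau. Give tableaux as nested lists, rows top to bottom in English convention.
[[1, 4], [2]]

4 is larger than every entry of row 1, so it is appended to row 1. The new tableau is [[1, 4], [2]].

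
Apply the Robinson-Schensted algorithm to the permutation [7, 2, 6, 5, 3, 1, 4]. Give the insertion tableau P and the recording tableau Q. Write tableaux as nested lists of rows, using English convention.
Insert each entry of the permutation into P by Schensted row insertion, recording in Q the position of each new cell.

After inserting 7: P = [[7]].
After inserting 2: P = [[2], [7]].
After inserting 6: P = [[2, 6], [7]].
After inserting 5: P = [[2, 5], [6], [7]].
After inserting 3: P = [[2, 3], [5], [6], [7]].
After inserting 1: P = [[1, 3], [2], [5], [6], [7]].
After inserting 4: P = [[1, 3, 4], [2], [5], [6], [7]].

So P = [[1, 3, 4], [2], [5], [6], [7]], Q = [[1, 3, 7], [2], [4], [5], [6]].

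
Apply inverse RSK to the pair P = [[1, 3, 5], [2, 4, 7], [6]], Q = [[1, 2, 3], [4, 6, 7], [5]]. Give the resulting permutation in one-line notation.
Reverse RSK: for i = n, n-1, ..., 1, locate i in Q, remove the corresponding corner cell from P, and reverse-bump its entry up through P; the value ejected from row 1 is w(i).

So w = 2 6 7 4 1 3 5.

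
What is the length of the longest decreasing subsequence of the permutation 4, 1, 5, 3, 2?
3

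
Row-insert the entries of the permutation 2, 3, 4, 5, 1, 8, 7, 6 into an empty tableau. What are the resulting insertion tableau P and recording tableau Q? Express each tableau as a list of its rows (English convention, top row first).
Insert each entry of the permutation into P by Schensted row insertion, recording in Q the position of each new cell.

Insert 2: appended to row 1. P = [[2]], Q = [[1]].
Insert 3: appended to row 1. P = [[2, 3]], Q = [[1, 2]].
Insert 4: appended to row 1. P = [[2, 3, 4]], Q = [[1, 2, 3]].
Insert 5: appended to row 1. P = [[2, 3, 4, 5]], Q = [[1, 2, 3, 4]].
Insert 1: 1 bumps 2 from row 1; 2 starts row 2. P = [[1, 3, 4, 5], [2]], Q = [[1, 2, 3, 4], [5]].
Insert 8: appended to row 1. P = [[1, 3, 4, 5, 8], [2]], Q = [[1, 2, 3, 4, 6], [5]].
Insert 7: 7 bumps 8 from row 1; 8 appends to row 2. P = [[1, 3, 4, 5, 7], [2, 8]], Q = [[1, 2, 3, 4, 6], [5, 7]].
Insert 6: 6 bumps 7 from row 1; 7 bumps 8 from row 2; 8 starts row 3. P = [[1, 3, 4, 5, 6], [2, 7], [8]], Q = [[1, 2, 3, 4, 6], [5, 7], [8]].

So P = [[1, 3, 4, 5, 6], [2, 7], [8]], Q = [[1, 2, 3, 4, 6], [5, 7], [8]].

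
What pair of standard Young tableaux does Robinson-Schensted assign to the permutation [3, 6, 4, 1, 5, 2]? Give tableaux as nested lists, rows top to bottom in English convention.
Insert each entry of the permutation into P by Schensted row insertion, recording in Q the position of each new cell.

Insert 3: appended to row 1. P = [[3]].
Insert 6: appended to row 1. P = [[3, 6]].
Insert 4: 4 bumps 6 from row 1; 6 starts row 2. P = [[3, 4], [6]].
Insert 1: 1 bumps 3 from row 1; 3 bumps 6 from row 2; 6 starts row 3. P = [[1, 4], [3], [6]].
Insert 5: appended to row 1. P = [[1, 4, 5], [3], [6]].
Insert 2: 2 bumps 4 from row 1; 4 appends to row 2. P = [[1, 2, 5], [3, 4], [6]].

So P = [[1, 2, 5], [3, 4], [6]], Q = [[1, 2, 5], [3, 6], [4]].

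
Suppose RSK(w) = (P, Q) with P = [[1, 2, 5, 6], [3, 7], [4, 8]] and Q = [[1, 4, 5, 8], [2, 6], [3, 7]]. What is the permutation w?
4 3 1 2 8 7 5 6

Reverse RSK: for i = n, n-1, ..., 1, locate i in Q, remove the corresponding corner cell from P, and reverse-bump its entry up through P; the value ejected from row 1 is w(i).

So w = 4 3 1 2 8 7 5 6.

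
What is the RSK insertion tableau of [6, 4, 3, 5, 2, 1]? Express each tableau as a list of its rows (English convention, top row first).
P = [[1, 5], [2], [3], [4], [6]]

Insert 6: appended to row 1. P = [[6]].
Insert 4: 4 bumps 6 from row 1; 6 starts row 2. P = [[4], [6]].
Insert 3: 3 bumps 4 from row 1; 4 bumps 6 from row 2; 6 starts row 3. P = [[3], [4], [6]].
Insert 5: appended to row 1. P = [[3, 5], [4], [6]].
Insert 2: 2 bumps 3 from row 1; 3 bumps 4 from row 2; 4 bumps 6 from row 3; 6 starts row 4. P = [[2, 5], [3], [4], [6]].
Insert 1: 1 bumps 2 from row 1; 2 bumps 3 from row 2; 3 bumps 4 from row 3; 4 bumps 6 from row 4; 6 starts row 5. P = [[1, 5], [2], [3], [4], [6]].

So P = [[1, 5], [2], [3], [4], [6]].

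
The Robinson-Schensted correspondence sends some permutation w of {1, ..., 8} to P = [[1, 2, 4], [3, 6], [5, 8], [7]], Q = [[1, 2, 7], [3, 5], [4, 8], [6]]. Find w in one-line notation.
7 8 5 1 3 2 6 4

Reverse RSK: for i = n, n-1, ..., 1, locate i in Q, remove the corresponding corner cell from P, and reverse-bump its entry up through P; the value ejected from row 1 is w(i).

So w = 7 8 5 1 3 2 6 4.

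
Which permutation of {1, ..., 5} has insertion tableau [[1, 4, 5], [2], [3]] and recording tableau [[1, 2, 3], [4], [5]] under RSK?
3 4 5 2 1

Reverse the RSK construction: for i from n down to 1, find the cell of Q containing i, remove the entry at that cell from P, and reverse-bump it up through P; the value ejected from row 1 is w(i).

Step i=5: Q has 5 at row 3, column 1; remove 3 from row 3 of P and reverse-bump: 3 enters row 2 and ejects 2; 2 enters row 1 and ejects 1. So w(5) = 1. P is now [[2, 4, 5], [3]].
Step i=4: Q has 4 at row 2, column 1; remove 3 from row 2 of P and reverse-bump: 3 enters row 1 and ejects 2. So w(4) = 2. P is now [[3, 4, 5]].
Step i=3: Q has 3 at row 1, column 3; remove that cell from P, ejecting 5. So w(3) = 5. P is now [[3, 4]].
Step i=2: Q has 2 at row 1, column 2; remove that cell from P, ejecting 4. So w(2) = 4. P is now [[3]].
Step i=1: Q has 1 at row 1, column 1; remove that cell from P, ejecting 3. So w(1) = 3. P is now [].

So w = 3 4 5 2 1.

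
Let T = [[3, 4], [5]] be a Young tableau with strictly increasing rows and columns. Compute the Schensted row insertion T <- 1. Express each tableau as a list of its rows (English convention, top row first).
[[1, 4], [3], [5]]

In row 1, 1 replaces 3 (the leftmost entry greater than 1); 3 is bumped to row 2. In row 2, 3 replaces 5 (the leftmost entry greater than 3); 5 is bumped to row 3. 5 starts a new row 3. The new tableau is [[1, 4], [3], [5]].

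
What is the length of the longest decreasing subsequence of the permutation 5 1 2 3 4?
2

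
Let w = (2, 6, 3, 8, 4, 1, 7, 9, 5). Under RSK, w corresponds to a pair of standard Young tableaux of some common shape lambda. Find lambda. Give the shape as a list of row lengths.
[5, 2, 2]

Row-insert each entry into an empty tableau.

After inserting 2: P = [[2]].
After inserting 6: P = [[2, 6]].
After inserting 3: P = [[2, 3], [6]].
After inserting 8: P = [[2, 3, 8], [6]].
After inserting 4: P = [[2, 3, 4], [6, 8]].
After inserting 1: P = [[1, 3, 4], [2, 8], [6]].
After inserting 7: P = [[1, 3, 4, 7], [2, 8], [6]].
After inserting 9: P = [[1, 3, 4, 7, 9], [2, 8], [6]].
After inserting 5: P = [[1, 3, 4, 5, 9], [2, 7], [6, 8]].

The final insertion tableau P = [[1, 3, 4, 5, 9], [2, 7], [6, 8]] has shape [5, 2, 2].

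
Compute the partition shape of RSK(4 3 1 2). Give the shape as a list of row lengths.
[2, 1, 1]

Row-insert each entry into an empty tableau.

After inserting 4: P = [[4]].
After inserting 3: P = [[3], [4]].
After inserting 1: P = [[1], [3], [4]].
After inserting 2: P = [[1, 2], [3], [4]].

The final insertion tableau P = [[1, 2], [3], [4]] has shape [2, 1, 1].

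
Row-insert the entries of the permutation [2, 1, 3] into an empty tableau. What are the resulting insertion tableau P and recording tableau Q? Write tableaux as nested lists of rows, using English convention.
Insert each entry of the permutation into P by Schensted row insertion, recording in Q the position of each new cell.

Insert 2: appended to row 1. P = [[2]].
Insert 1: 1 bumps 2 from row 1; 2 starts row 2. P = [[1], [2]].
Insert 3: appended to row 1. P = [[1, 3], [2]].

So P = [[1, 3], [2]], Q = [[1, 3], [2]].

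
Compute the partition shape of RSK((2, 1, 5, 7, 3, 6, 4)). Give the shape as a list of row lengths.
Row-insert each entry into an empty tableau.

After inserting 2: P = [[2]].
After inserting 1: P = [[1], [2]].
After inserting 5: P = [[1, 5], [2]].
After inserting 7: P = [[1, 5, 7], [2]].
After inserting 3: P = [[1, 3, 7], [2, 5]].
After inserting 6: P = [[1, 3, 6], [2, 5, 7]].
After inserting 4: P = [[1, 3, 4], [2, 5, 6], [7]].

The final insertion tableau P = [[1, 3, 4], [2, 5, 6], [7]] has shape [3, 3, 1].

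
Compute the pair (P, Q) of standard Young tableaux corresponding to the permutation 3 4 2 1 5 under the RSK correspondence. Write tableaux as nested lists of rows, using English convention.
P = [[1, 4, 5], [2], [3]], Q = [[1, 2, 5], [3], [4]]

Insert each entry of the permutation into P by Schensted row insertion, recording in Q the position of each new cell.

Insert 3: appended to row 1. P = [[3]].
Insert 4: appended to row 1. P = [[3, 4]].
Insert 2: 2 bumps 3 from row 1; 3 starts row 2. P = [[2, 4], [3]].
Insert 1: 1 bumps 2 from row 1; 2 bumps 3 from row 2; 3 starts row 3. P = [[1, 4], [2], [3]].
Insert 5: appended to row 1. P = [[1, 4, 5], [2], [3]].

So P = [[1, 4, 5], [2], [3]], Q = [[1, 2, 5], [3], [4]].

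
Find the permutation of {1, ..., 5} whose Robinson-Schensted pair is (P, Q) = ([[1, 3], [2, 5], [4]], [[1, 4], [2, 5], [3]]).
Reverse RSK: for i = n, n-1, ..., 1, locate i in Q, remove the corresponding corner cell from P, and reverse-bump its entry up through P; the value ejected from row 1 is w(i).

So w = 4 2 1 5 3.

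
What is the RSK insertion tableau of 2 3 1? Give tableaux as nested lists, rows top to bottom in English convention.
Insert 2: appended to row 1. P = [[2]].
Insert 3: appended to row 1. P = [[2, 3]].
Insert 1: 1 bumps 2 from row 1; 2 starts row 2. P = [[1, 3], [2]].

So P = [[1, 3], [2]].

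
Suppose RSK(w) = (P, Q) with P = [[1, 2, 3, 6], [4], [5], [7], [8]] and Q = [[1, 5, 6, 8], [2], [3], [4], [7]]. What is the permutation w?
Reverse the RSK construction: for i from n down to 1, find the cell of Q containing i, remove the entry at that cell from P, and reverse-bump it up through P; the value ejected from row 1 is w(i).

Step i=8: Q has 8 at row 1, column 4; remove that cell from P, ejecting 6. So w(8) = 6. P is now [[1, 2, 3], [4], [5], [7], [8]].
Step i=7: Q has 7 at row 5, column 1; remove 8 from row 5 of P and reverse-bump: 8 enters row 4 and ejects 7; 7 enters row 3 and ejects 5; 5 enters row 2 and ejects 4; 4 enters row 1 and ejects 3. So w(7) = 3. P is now [[1, 2, 4], [5], [7], [8]].
Step i=6: Q has 6 at row 1, column 3; remove that cell from P, ejecting 4. So w(6) = 4. P is now [[1, 2], [5], [7], [8]].
Step i=5: Q has 5 at row 1, column 2; remove that cell from P, ejecting 2. So w(5) = 2. P is now [[1], [5], [7], [8]].
Step i=4: Q has 4 at row 4, column 1; remove 8 from row 4 of P and reverse-bump: 8 enters row 3 and ejects 7; 7 enters row 2 and ejects 5; 5 enters row 1 and ejects 1. So w(4) = 1. P is now [[5], [7], [8]].
Step i=3: Q has 3 at row 3, column 1; remove 8 from row 3 of P and reverse-bump: 8 enters row 2 and ejects 7; 7 enters row 1 and ejects 5. So w(3) = 5. P is now [[7], [8]].
Step i=2: Q has 2 at row 2, column 1; remove 8 from row 2 of P and reverse-bump: 8 enters row 1 and ejects 7. So w(2) = 7. P is now [[8]].
Step i=1: Q has 1 at row 1, column 1; remove that cell from P, ejecting 8. So w(1) = 8. P is now [].

So w = 8 7 5 1 2 4 3 6.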